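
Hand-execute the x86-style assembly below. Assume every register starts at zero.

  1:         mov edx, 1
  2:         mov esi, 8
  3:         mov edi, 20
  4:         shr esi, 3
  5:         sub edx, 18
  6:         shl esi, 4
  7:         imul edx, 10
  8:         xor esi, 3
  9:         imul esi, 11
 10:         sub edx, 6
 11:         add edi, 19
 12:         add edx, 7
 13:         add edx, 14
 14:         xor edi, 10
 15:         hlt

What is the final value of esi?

edx=1
esi=8
edi=20
esi=8>>3=1
edx=1-18=-17
esi=1<<4=16
edx=(-17)*10=-170
esi=16^3=19
esi=19*11=209
edx=(-170)-6=-176
edi=20+19=39
edx=(-176)+7=-169
edx=(-169)+14=-155
edi=39^10=45
halt.

209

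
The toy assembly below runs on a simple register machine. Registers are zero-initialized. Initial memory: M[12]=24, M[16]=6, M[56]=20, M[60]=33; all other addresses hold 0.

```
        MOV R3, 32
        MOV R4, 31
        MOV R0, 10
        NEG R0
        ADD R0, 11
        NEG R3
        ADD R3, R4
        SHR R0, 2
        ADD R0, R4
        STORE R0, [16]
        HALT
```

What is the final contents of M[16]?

R3=32
R4=31
R0=10
R0=-(10)=-10
R0=(-10)+11=1
R3=-(32)=-32
R3=(-32)+31=-1
R0=1>>2=0
R0=0+31=31
STORE R0, [16] → M[16]=31
halt.

31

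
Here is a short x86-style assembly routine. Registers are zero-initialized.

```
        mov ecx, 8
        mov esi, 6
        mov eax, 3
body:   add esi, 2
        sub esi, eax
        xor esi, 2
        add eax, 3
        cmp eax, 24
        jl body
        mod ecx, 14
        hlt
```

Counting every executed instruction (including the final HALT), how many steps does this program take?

ecx=8
esi=6
eax=3
esi=6+2=8
esi=8-3=5
esi=5^2=7
eax=3+3=6
cmp eax, 24  (cmp 6,24)
jl body: taken
esi=7+2=9
esi=9-6=3
esi=3^2=1
eax=6+3=9
cmp eax, 24  (cmp 9,24)
jl body: taken
esi=1+2=3
esi=3-9=-6
esi=(-6)^2=-8
eax=9+3=12
cmp eax, 24  (cmp 12,24)
jl body: taken
esi=(-8)+2=-6
esi=(-6)-12=-18
esi=(-18)^2=-20
eax=12+3=15
cmp eax, 24  (cmp 15,24)
jl body: taken
esi=(-20)+2=-18
esi=(-18)-15=-33
esi=(-33)^2=-35
eax=15+3=18
cmp eax, 24  (cmp 18,24)
jl body: taken
esi=(-35)+2=-33
esi=(-33)-18=-51
esi=(-51)^2=-49
eax=18+3=21
cmp eax, 24  (cmp 21,24)
jl body: taken
esi=(-49)+2=-47
esi=(-47)-21=-68
esi=(-68)^2=-66
eax=21+3=24
cmp eax, 24  (cmp 24,24)
jl body: not taken
ecx=8%14=8
halt.
Total executed instructions: 47.

47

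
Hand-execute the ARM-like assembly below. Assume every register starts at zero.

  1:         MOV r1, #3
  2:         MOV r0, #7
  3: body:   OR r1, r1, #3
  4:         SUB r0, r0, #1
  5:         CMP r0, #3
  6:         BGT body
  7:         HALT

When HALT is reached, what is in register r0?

3

r1=3
r0=7
r1=3|3=3
r0=7-1=6
CMP r0, #3  (cmp 6,3)
BGT body: taken
r1=3|3=3
r0=6-1=5
CMP r0, #3  (cmp 5,3)
BGT body: taken
r1=3|3=3
r0=5-1=4
CMP r0, #3  (cmp 4,3)
BGT body: taken
r1=3|3=3
r0=4-1=3
CMP r0, #3  (cmp 3,3)
BGT body: not taken
halt.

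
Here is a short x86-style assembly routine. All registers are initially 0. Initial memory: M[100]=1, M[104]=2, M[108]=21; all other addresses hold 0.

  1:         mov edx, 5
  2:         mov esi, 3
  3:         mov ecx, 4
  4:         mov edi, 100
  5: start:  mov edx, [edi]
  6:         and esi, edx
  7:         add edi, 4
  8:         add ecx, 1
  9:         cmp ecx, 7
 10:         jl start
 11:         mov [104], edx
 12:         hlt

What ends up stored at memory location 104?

21

edx=5
esi=3
ecx=4
edi=100
edx=M[100]=1
esi=3&1=1
edi=100+4=104
ecx=4+1=5
cmp ecx, 7  (cmp 5,7)
jl start: taken
edx=M[104]=2
esi=1&2=0
edi=104+4=108
ecx=5+1=6
cmp ecx, 7  (cmp 6,7)
jl start: taken
edx=M[108]=21
esi=0&21=0
edi=108+4=112
ecx=6+1=7
cmp ecx, 7  (cmp 7,7)
jl start: not taken
mov [104], edx → M[104]=21
halt.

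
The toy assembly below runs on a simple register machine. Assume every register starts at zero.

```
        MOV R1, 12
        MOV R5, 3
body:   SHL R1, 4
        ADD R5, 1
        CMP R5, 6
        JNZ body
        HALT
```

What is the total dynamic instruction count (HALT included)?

15

MOV R1, 12 → R1=12
MOV R5, 3 → R5=3
SHL R1, 4 → R1=12<<4=192
ADD R5, 1 → R5=3+1=4
CMP R5, 6  (cmp 4,6)
JNZ body: taken
SHL R1, 4 → R1=192<<4=3072
ADD R5, 1 → R5=4+1=5
CMP R5, 6  (cmp 5,6)
JNZ body: taken
SHL R1, 4 → R1=3072<<4=49152
ADD R5, 1 → R5=5+1=6
CMP R5, 6  (cmp 6,6)
JNZ body: not taken
halt.
Total executed instructions: 15.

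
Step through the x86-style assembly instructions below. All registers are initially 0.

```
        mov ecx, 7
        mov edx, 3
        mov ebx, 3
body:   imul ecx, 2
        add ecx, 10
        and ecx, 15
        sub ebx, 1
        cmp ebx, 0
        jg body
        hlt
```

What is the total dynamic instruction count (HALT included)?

22

after mov ecx, 7: ecx=7
after mov edx, 3: edx=3
after mov ebx, 3: ebx=3
after imul ecx, 2: ecx=7*2=14
after add ecx, 10: ecx=14+10=24
after and ecx, 15: ecx=24&15=8
after sub ebx, 1: ebx=3-1=2
cmp ebx, 0  (cmp 2,0)
jg body: taken
after imul ecx, 2: ecx=8*2=16
after add ecx, 10: ecx=16+10=26
after and ecx, 15: ecx=26&15=10
after sub ebx, 1: ebx=2-1=1
cmp ebx, 0  (cmp 1,0)
jg body: taken
after imul ecx, 2: ecx=10*2=20
after add ecx, 10: ecx=20+10=30
after and ecx, 15: ecx=30&15=14
after sub ebx, 1: ebx=1-1=0
cmp ebx, 0  (cmp 0,0)
jg body: not taken
halt.
Total executed instructions: 22.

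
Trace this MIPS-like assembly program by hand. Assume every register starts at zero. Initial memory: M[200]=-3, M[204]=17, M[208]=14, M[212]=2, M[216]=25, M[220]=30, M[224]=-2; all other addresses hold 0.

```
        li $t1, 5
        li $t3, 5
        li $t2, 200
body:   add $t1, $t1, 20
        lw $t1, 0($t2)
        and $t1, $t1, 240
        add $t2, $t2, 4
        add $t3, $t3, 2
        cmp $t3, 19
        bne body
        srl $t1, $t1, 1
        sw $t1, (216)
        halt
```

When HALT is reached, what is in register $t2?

$t1=5
$t3=5
$t2=200
$t1=5+20=25
$t1=M[200]=-3
$t1=(-3)&240=240
$t2=200+4=204
$t3=5+2=7
cmp $t3, 19  (cmp 7,19)
bne body: taken
$t1=240+20=260
$t1=M[204]=17
$t1=17&240=16
$t2=204+4=208
$t3=7+2=9
cmp $t3, 19  (cmp 9,19)
bne body: taken
$t1=16+20=36
$t1=M[208]=14
$t1=14&240=0
$t2=208+4=212
$t3=9+2=11
cmp $t3, 19  (cmp 11,19)
bne body: taken
$t1=0+20=20
$t1=M[212]=2
$t1=2&240=0
$t2=212+4=216
$t3=11+2=13
cmp $t3, 19  (cmp 13,19)
bne body: taken
$t1=0+20=20
$t1=M[216]=25
$t1=25&240=16
$t2=216+4=220
$t3=13+2=15
cmp $t3, 19  (cmp 15,19)
bne body: taken
$t1=16+20=36
$t1=M[220]=30
$t1=30&240=16
$t2=220+4=224
$t3=15+2=17
cmp $t3, 19  (cmp 17,19)
bne body: taken
$t1=16+20=36
$t1=M[224]=-2
$t1=(-2)&240=240
$t2=224+4=228
$t3=17+2=19
cmp $t3, 19  (cmp 19,19)
bne body: not taken
$t1=240>>1=120
sw $t1, (216) → M[216]=120
halt.

228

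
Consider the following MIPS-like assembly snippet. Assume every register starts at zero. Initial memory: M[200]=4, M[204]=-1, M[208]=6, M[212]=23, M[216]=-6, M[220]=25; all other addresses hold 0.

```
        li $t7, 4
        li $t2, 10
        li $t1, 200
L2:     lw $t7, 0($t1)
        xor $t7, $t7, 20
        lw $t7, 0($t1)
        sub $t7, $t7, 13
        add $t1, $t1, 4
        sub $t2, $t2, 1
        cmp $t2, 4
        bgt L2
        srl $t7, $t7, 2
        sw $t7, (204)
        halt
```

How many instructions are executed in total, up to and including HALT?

54

li $t7, 4 → $t7=4
li $t2, 10 → $t2=10
li $t1, 200 → $t1=200
lw $t7, 0($t1) → $t7=M[200]=4
xor $t7, $t7, 20 → $t7=4^20=16
lw $t7, 0($t1) → $t7=M[200]=4
sub $t7, $t7, 13 → $t7=4-13=-9
add $t1, $t1, 4 → $t1=200+4=204
sub $t2, $t2, 1 → $t2=10-1=9
cmp $t2, 4  (cmp 9,4)
bgt L2: taken
lw $t7, 0($t1) → $t7=M[204]=-1
xor $t7, $t7, 20 → $t7=(-1)^20=-21
lw $t7, 0($t1) → $t7=M[204]=-1
sub $t7, $t7, 13 → $t7=(-1)-13=-14
add $t1, $t1, 4 → $t1=204+4=208
sub $t2, $t2, 1 → $t2=9-1=8
cmp $t2, 4  (cmp 8,4)
bgt L2: taken
lw $t7, 0($t1) → $t7=M[208]=6
xor $t7, $t7, 20 → $t7=6^20=18
lw $t7, 0($t1) → $t7=M[208]=6
sub $t7, $t7, 13 → $t7=6-13=-7
add $t1, $t1, 4 → $t1=208+4=212
sub $t2, $t2, 1 → $t2=8-1=7
cmp $t2, 4  (cmp 7,4)
bgt L2: taken
lw $t7, 0($t1) → $t7=M[212]=23
xor $t7, $t7, 20 → $t7=23^20=3
lw $t7, 0($t1) → $t7=M[212]=23
sub $t7, $t7, 13 → $t7=23-13=10
add $t1, $t1, 4 → $t1=212+4=216
sub $t2, $t2, 1 → $t2=7-1=6
cmp $t2, 4  (cmp 6,4)
bgt L2: taken
lw $t7, 0($t1) → $t7=M[216]=-6
xor $t7, $t7, 20 → $t7=(-6)^20=-18
lw $t7, 0($t1) → $t7=M[216]=-6
sub $t7, $t7, 13 → $t7=(-6)-13=-19
add $t1, $t1, 4 → $t1=216+4=220
sub $t2, $t2, 1 → $t2=6-1=5
cmp $t2, 4  (cmp 5,4)
bgt L2: taken
lw $t7, 0($t1) → $t7=M[220]=25
xor $t7, $t7, 20 → $t7=25^20=13
lw $t7, 0($t1) → $t7=M[220]=25
sub $t7, $t7, 13 → $t7=25-13=12
add $t1, $t1, 4 → $t1=220+4=224
sub $t2, $t2, 1 → $t2=5-1=4
cmp $t2, 4  (cmp 4,4)
bgt L2: not taken
srl $t7, $t7, 2 → $t7=12>>2=3
sw $t7, (204) → M[204]=3
halt.
Total executed instructions: 54.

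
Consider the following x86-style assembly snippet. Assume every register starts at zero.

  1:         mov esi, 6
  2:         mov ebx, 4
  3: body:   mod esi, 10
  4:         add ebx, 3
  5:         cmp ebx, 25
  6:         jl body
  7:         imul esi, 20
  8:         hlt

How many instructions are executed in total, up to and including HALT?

32

after mov esi, 6: esi=6
after mov ebx, 4: ebx=4
after mod esi, 10: esi=6%10=6
after add ebx, 3: ebx=4+3=7
cmp ebx, 25  (cmp 7,25)
jl body: taken
after mod esi, 10: esi=6%10=6
after add ebx, 3: ebx=7+3=10
cmp ebx, 25  (cmp 10,25)
jl body: taken
after mod esi, 10: esi=6%10=6
after add ebx, 3: ebx=10+3=13
cmp ebx, 25  (cmp 13,25)
jl body: taken
after mod esi, 10: esi=6%10=6
after add ebx, 3: ebx=13+3=16
cmp ebx, 25  (cmp 16,25)
jl body: taken
after mod esi, 10: esi=6%10=6
after add ebx, 3: ebx=16+3=19
cmp ebx, 25  (cmp 19,25)
jl body: taken
after mod esi, 10: esi=6%10=6
after add ebx, 3: ebx=19+3=22
cmp ebx, 25  (cmp 22,25)
jl body: taken
after mod esi, 10: esi=6%10=6
after add ebx, 3: ebx=22+3=25
cmp ebx, 25  (cmp 25,25)
jl body: not taken
after imul esi, 20: esi=6*20=120
halt.
Total executed instructions: 32.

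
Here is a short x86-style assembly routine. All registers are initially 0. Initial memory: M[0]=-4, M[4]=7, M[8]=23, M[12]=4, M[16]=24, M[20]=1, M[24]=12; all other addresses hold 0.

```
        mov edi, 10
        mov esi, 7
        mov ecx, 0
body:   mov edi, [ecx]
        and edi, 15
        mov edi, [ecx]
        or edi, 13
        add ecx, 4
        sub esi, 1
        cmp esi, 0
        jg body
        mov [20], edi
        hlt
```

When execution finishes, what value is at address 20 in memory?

after mov edi, 10: edi=10
after mov esi, 7: esi=7
after mov ecx, 0: ecx=0
after mov edi, [ecx]: edi=M[0]=-4
after and edi, 15: edi=(-4)&15=12
after mov edi, [ecx]: edi=M[0]=-4
after or edi, 13: edi=(-4)|13=-3
after add ecx, 4: ecx=0+4=4
after sub esi, 1: esi=7-1=6
cmp esi, 0  (cmp 6,0)
jg body: taken
after mov edi, [ecx]: edi=M[4]=7
after and edi, 15: edi=7&15=7
after mov edi, [ecx]: edi=M[4]=7
after or edi, 13: edi=7|13=15
after add ecx, 4: ecx=4+4=8
after sub esi, 1: esi=6-1=5
cmp esi, 0  (cmp 5,0)
jg body: taken
after mov edi, [ecx]: edi=M[8]=23
after and edi, 15: edi=23&15=7
after mov edi, [ecx]: edi=M[8]=23
after or edi, 13: edi=23|13=31
after add ecx, 4: ecx=8+4=12
after sub esi, 1: esi=5-1=4
cmp esi, 0  (cmp 4,0)
jg body: taken
after mov edi, [ecx]: edi=M[12]=4
after and edi, 15: edi=4&15=4
after mov edi, [ecx]: edi=M[12]=4
after or edi, 13: edi=4|13=13
after add ecx, 4: ecx=12+4=16
after sub esi, 1: esi=4-1=3
cmp esi, 0  (cmp 3,0)
jg body: taken
after mov edi, [ecx]: edi=M[16]=24
after and edi, 15: edi=24&15=8
after mov edi, [ecx]: edi=M[16]=24
after or edi, 13: edi=24|13=29
after add ecx, 4: ecx=16+4=20
after sub esi, 1: esi=3-1=2
cmp esi, 0  (cmp 2,0)
jg body: taken
after mov edi, [ecx]: edi=M[20]=1
after and edi, 15: edi=1&15=1
after mov edi, [ecx]: edi=M[20]=1
after or edi, 13: edi=1|13=13
after add ecx, 4: ecx=20+4=24
after sub esi, 1: esi=2-1=1
cmp esi, 0  (cmp 1,0)
jg body: taken
after mov edi, [ecx]: edi=M[24]=12
after and edi, 15: edi=12&15=12
after mov edi, [ecx]: edi=M[24]=12
after or edi, 13: edi=12|13=13
after add ecx, 4: ecx=24+4=28
after sub esi, 1: esi=1-1=0
cmp esi, 0  (cmp 0,0)
jg body: not taken
mov [20], edi → M[20]=13
halt.

13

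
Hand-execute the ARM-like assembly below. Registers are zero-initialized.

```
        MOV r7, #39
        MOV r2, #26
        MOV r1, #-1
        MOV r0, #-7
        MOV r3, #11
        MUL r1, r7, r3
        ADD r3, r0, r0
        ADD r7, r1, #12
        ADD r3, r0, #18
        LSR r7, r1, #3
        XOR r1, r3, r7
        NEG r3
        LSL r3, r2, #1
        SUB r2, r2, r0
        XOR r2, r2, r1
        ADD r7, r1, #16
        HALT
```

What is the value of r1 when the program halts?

MOV r7, #39 → r7=39
MOV r2, #26 → r2=26
MOV r1, #-1 → r1=-1
MOV r0, #-7 → r0=-7
MOV r3, #11 → r3=11
MUL r1, r7, r3 → r1=39*11=429
ADD r3, r0, r0 → r3=(-7)+(-7)=-14
ADD r7, r1, #12 → r7=429+12=441
ADD r3, r0, #18 → r3=(-7)+18=11
LSR r7, r1, #3 → r7=429>>3=53
XOR r1, r3, r7 → r1=11^53=62
NEG r3 → r3=-(11)=-11
LSL r3, r2, #1 → r3=26<<1=52
SUB r2, r2, r0 → r2=26-(-7)=33
XOR r2, r2, r1 → r2=33^62=31
ADD r7, r1, #16 → r7=62+16=78
halt.

62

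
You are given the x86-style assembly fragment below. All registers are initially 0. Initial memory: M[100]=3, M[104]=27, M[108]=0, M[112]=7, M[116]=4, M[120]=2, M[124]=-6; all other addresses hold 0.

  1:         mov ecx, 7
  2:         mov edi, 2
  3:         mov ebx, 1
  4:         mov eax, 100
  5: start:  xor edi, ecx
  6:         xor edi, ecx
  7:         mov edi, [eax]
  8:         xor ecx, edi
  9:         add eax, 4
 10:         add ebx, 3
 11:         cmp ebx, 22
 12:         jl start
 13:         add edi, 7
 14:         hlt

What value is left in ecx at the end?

-28

after mov ecx, 7: ecx=7
after mov edi, 2: edi=2
after mov ebx, 1: ebx=1
after mov eax, 100: eax=100
after xor edi, ecx: edi=2^7=5
after xor edi, ecx: edi=5^7=2
after mov edi, [eax]: edi=M[100]=3
after xor ecx, edi: ecx=7^3=4
after add eax, 4: eax=100+4=104
after add ebx, 3: ebx=1+3=4
cmp ebx, 22  (cmp 4,22)
jl start: taken
after xor edi, ecx: edi=3^4=7
after xor edi, ecx: edi=7^4=3
after mov edi, [eax]: edi=M[104]=27
after xor ecx, edi: ecx=4^27=31
after add eax, 4: eax=104+4=108
after add ebx, 3: ebx=4+3=7
cmp ebx, 22  (cmp 7,22)
jl start: taken
after xor edi, ecx: edi=27^31=4
after xor edi, ecx: edi=4^31=27
after mov edi, [eax]: edi=M[108]=0
after xor ecx, edi: ecx=31^0=31
after add eax, 4: eax=108+4=112
after add ebx, 3: ebx=7+3=10
cmp ebx, 22  (cmp 10,22)
jl start: taken
after xor edi, ecx: edi=0^31=31
after xor edi, ecx: edi=31^31=0
after mov edi, [eax]: edi=M[112]=7
after xor ecx, edi: ecx=31^7=24
after add eax, 4: eax=112+4=116
after add ebx, 3: ebx=10+3=13
cmp ebx, 22  (cmp 13,22)
jl start: taken
after xor edi, ecx: edi=7^24=31
after xor edi, ecx: edi=31^24=7
after mov edi, [eax]: edi=M[116]=4
after xor ecx, edi: ecx=24^4=28
after add eax, 4: eax=116+4=120
after add ebx, 3: ebx=13+3=16
cmp ebx, 22  (cmp 16,22)
jl start: taken
after xor edi, ecx: edi=4^28=24
after xor edi, ecx: edi=24^28=4
after mov edi, [eax]: edi=M[120]=2
after xor ecx, edi: ecx=28^2=30
after add eax, 4: eax=120+4=124
after add ebx, 3: ebx=16+3=19
cmp ebx, 22  (cmp 19,22)
jl start: taken
after xor edi, ecx: edi=2^30=28
after xor edi, ecx: edi=28^30=2
after mov edi, [eax]: edi=M[124]=-6
after xor ecx, edi: ecx=30^(-6)=-28
after add eax, 4: eax=124+4=128
after add ebx, 3: ebx=19+3=22
cmp ebx, 22  (cmp 22,22)
jl start: not taken
after add edi, 7: edi=(-6)+7=1
halt.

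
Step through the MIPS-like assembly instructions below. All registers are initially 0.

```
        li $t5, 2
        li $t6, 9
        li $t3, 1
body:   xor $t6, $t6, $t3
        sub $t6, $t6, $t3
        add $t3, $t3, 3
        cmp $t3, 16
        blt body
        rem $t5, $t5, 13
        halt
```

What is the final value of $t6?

-17

after li $t5, 2: $t5=2
after li $t6, 9: $t6=9
after li $t3, 1: $t3=1
after xor $t6, $t6, $t3: $t6=9^1=8
after sub $t6, $t6, $t3: $t6=8-1=7
after add $t3, $t3, 3: $t3=1+3=4
cmp $t3, 16  (cmp 4,16)
blt body: taken
after xor $t6, $t6, $t3: $t6=7^4=3
after sub $t6, $t6, $t3: $t6=3-4=-1
after add $t3, $t3, 3: $t3=4+3=7
cmp $t3, 16  (cmp 7,16)
blt body: taken
after xor $t6, $t6, $t3: $t6=(-1)^7=-8
after sub $t6, $t6, $t3: $t6=(-8)-7=-15
after add $t3, $t3, 3: $t3=7+3=10
cmp $t3, 16  (cmp 10,16)
blt body: taken
after xor $t6, $t6, $t3: $t6=(-15)^10=-5
after sub $t6, $t6, $t3: $t6=(-5)-10=-15
after add $t3, $t3, 3: $t3=10+3=13
cmp $t3, 16  (cmp 13,16)
blt body: taken
after xor $t6, $t6, $t3: $t6=(-15)^13=-4
after sub $t6, $t6, $t3: $t6=(-4)-13=-17
after add $t3, $t3, 3: $t3=13+3=16
cmp $t3, 16  (cmp 16,16)
blt body: not taken
after rem $t5, $t5, 13: $t5=2%13=2
halt.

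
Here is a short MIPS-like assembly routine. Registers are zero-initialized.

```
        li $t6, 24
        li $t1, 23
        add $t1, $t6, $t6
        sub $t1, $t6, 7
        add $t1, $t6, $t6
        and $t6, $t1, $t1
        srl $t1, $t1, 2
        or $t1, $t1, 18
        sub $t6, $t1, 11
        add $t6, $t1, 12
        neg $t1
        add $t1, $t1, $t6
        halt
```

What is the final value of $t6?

li $t6, 24 → $t6=24
li $t1, 23 → $t1=23
add $t1, $t6, $t6 → $t1=24+24=48
sub $t1, $t6, 7 → $t1=24-7=17
add $t1, $t6, $t6 → $t1=24+24=48
and $t6, $t1, $t1 → $t6=48&48=48
srl $t1, $t1, 2 → $t1=48>>2=12
or $t1, $t1, 18 → $t1=12|18=30
sub $t6, $t1, 11 → $t6=30-11=19
add $t6, $t1, 12 → $t6=30+12=42
neg $t1 → $t1=-(30)=-30
add $t1, $t1, $t6 → $t1=(-30)+42=12
halt.

42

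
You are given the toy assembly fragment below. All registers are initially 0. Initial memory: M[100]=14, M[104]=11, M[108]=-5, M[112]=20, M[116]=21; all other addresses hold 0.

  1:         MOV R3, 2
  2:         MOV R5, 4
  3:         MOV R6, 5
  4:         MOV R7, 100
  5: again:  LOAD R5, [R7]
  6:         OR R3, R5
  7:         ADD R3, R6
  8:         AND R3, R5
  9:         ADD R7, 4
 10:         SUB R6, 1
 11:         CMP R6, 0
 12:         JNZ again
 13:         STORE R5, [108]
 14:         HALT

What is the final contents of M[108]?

MOV R3, 2 → R3=2
MOV R5, 4 → R5=4
MOV R6, 5 → R6=5
MOV R7, 100 → R7=100
LOAD R5, [R7] → R5=M[100]=14
OR R3, R5 → R3=2|14=14
ADD R3, R6 → R3=14+5=19
AND R3, R5 → R3=19&14=2
ADD R7, 4 → R7=100+4=104
SUB R6, 1 → R6=5-1=4
CMP R6, 0  (cmp 4,0)
JNZ again: taken
LOAD R5, [R7] → R5=M[104]=11
OR R3, R5 → R3=2|11=11
ADD R3, R6 → R3=11+4=15
AND R3, R5 → R3=15&11=11
ADD R7, 4 → R7=104+4=108
SUB R6, 1 → R6=4-1=3
CMP R6, 0  (cmp 3,0)
JNZ again: taken
LOAD R5, [R7] → R5=M[108]=-5
OR R3, R5 → R3=11|(-5)=-5
ADD R3, R6 → R3=(-5)+3=-2
AND R3, R5 → R3=(-2)&(-5)=-6
ADD R7, 4 → R7=108+4=112
SUB R6, 1 → R6=3-1=2
CMP R6, 0  (cmp 2,0)
JNZ again: taken
LOAD R5, [R7] → R5=M[112]=20
OR R3, R5 → R3=(-6)|20=-2
ADD R3, R6 → R3=(-2)+2=0
AND R3, R5 → R3=0&20=0
ADD R7, 4 → R7=112+4=116
SUB R6, 1 → R6=2-1=1
CMP R6, 0  (cmp 1,0)
JNZ again: taken
LOAD R5, [R7] → R5=M[116]=21
OR R3, R5 → R3=0|21=21
ADD R3, R6 → R3=21+1=22
AND R3, R5 → R3=22&21=20
ADD R7, 4 → R7=116+4=120
SUB R6, 1 → R6=1-1=0
CMP R6, 0  (cmp 0,0)
JNZ again: not taken
STORE R5, [108] → M[108]=21
halt.

21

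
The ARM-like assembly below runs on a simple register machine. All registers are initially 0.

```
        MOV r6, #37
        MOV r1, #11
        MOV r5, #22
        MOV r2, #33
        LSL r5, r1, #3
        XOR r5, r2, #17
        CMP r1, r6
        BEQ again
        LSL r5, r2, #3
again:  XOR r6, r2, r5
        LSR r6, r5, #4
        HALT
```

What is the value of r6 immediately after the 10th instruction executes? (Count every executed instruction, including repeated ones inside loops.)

297

MOV r6, #37 → r6=37
MOV r1, #11 → r1=11
MOV r5, #22 → r5=22
MOV r2, #33 → r2=33
LSL r5, r1, #3 → r5=11<<3=88
XOR r5, r2, #17 → r5=33^17=48
CMP r1, r6  (cmp 11,37)
BEQ again: not taken
LSL r5, r2, #3 → r5=33<<3=264
XOR r6, r2, r5 → r6=33^264=297
After step 10: r6 = 297.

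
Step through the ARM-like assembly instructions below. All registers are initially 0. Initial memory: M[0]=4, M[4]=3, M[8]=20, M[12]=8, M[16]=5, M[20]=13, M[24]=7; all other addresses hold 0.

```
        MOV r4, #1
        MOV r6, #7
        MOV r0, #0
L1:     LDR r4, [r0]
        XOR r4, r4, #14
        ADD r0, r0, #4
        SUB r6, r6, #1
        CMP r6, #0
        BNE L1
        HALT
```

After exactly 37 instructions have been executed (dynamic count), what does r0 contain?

r4=1
r6=7
r0=0
r4=M[0]=4
r4=4^14=10
r0=0+4=4
r6=7-1=6
CMP r6, #0  (cmp 6,0)
BNE L1: taken
r4=M[4]=3
r4=3^14=13
r0=4+4=8
r6=6-1=5
CMP r6, #0  (cmp 5,0)
BNE L1: taken
r4=M[8]=20
r4=20^14=26
r0=8+4=12
r6=5-1=4
CMP r6, #0  (cmp 4,0)
BNE L1: taken
r4=M[12]=8
r4=8^14=6
r0=12+4=16
r6=4-1=3
CMP r6, #0  (cmp 3,0)
BNE L1: taken
r4=M[16]=5
r4=5^14=11
r0=16+4=20
r6=3-1=2
CMP r6, #0  (cmp 2,0)
BNE L1: taken
r4=M[20]=13
r4=13^14=3
r0=20+4=24
r6=2-1=1
After step 37: r0 = 24.

24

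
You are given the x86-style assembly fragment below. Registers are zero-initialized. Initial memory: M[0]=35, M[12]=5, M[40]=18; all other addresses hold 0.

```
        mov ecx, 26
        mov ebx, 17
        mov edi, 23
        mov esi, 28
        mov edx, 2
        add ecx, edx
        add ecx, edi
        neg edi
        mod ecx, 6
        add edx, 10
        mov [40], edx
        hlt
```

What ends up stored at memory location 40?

mov ecx, 26 → ecx=26
mov ebx, 17 → ebx=17
mov edi, 23 → edi=23
mov esi, 28 → esi=28
mov edx, 2 → edx=2
add ecx, edx → ecx=26+2=28
add ecx, edi → ecx=28+23=51
neg edi → edi=-(23)=-23
mod ecx, 6 → ecx=51%6=3
add edx, 10 → edx=2+10=12
mov [40], edx → M[40]=12
halt.

12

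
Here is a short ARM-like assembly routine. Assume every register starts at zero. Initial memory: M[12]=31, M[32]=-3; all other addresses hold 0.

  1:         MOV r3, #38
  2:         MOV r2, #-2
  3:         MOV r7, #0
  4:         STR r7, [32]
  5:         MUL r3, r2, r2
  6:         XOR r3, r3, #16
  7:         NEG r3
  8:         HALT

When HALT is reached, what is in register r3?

MOV r3, #38 → r3=38
MOV r2, #-2 → r2=-2
MOV r7, #0 → r7=0
STR r7, [32] → M[32]=0
MUL r3, r2, r2 → r3=(-2)*(-2)=4
XOR r3, r3, #16 → r3=4^16=20
NEG r3 → r3=-(20)=-20
halt.

-20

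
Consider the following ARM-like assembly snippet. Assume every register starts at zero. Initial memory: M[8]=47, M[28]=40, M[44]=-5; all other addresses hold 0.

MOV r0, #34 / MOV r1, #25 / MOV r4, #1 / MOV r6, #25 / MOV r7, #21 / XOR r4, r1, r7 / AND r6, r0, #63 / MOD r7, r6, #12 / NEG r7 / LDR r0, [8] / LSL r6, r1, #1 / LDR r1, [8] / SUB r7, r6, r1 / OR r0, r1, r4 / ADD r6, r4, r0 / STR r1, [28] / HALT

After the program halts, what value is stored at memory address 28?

47

r0=34
r1=25
r4=1
r6=25
r7=21
r4=25^21=12
r6=34&63=34
r7=34%12=10
r7=-(10)=-10
r0=M[8]=47
r6=25<<1=50
r1=M[8]=47
r7=50-47=3
r0=47|12=47
r6=12+47=59
STR r1, [28] → M[28]=47
halt.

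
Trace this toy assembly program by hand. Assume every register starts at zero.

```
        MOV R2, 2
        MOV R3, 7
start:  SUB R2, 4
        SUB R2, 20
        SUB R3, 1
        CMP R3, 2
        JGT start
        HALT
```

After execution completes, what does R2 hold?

after MOV R2, 2: R2=2
after MOV R3, 7: R3=7
after SUB R2, 4: R2=2-4=-2
after SUB R2, 20: R2=(-2)-20=-22
after SUB R3, 1: R3=7-1=6
CMP R3, 2  (cmp 6,2)
JGT start: taken
after SUB R2, 4: R2=(-22)-4=-26
after SUB R2, 20: R2=(-26)-20=-46
after SUB R3, 1: R3=6-1=5
CMP R3, 2  (cmp 5,2)
JGT start: taken
after SUB R2, 4: R2=(-46)-4=-50
after SUB R2, 20: R2=(-50)-20=-70
after SUB R3, 1: R3=5-1=4
CMP R3, 2  (cmp 4,2)
JGT start: taken
after SUB R2, 4: R2=(-70)-4=-74
after SUB R2, 20: R2=(-74)-20=-94
after SUB R3, 1: R3=4-1=3
CMP R3, 2  (cmp 3,2)
JGT start: taken
after SUB R2, 4: R2=(-94)-4=-98
after SUB R2, 20: R2=(-98)-20=-118
after SUB R3, 1: R3=3-1=2
CMP R3, 2  (cmp 2,2)
JGT start: not taken
halt.

-118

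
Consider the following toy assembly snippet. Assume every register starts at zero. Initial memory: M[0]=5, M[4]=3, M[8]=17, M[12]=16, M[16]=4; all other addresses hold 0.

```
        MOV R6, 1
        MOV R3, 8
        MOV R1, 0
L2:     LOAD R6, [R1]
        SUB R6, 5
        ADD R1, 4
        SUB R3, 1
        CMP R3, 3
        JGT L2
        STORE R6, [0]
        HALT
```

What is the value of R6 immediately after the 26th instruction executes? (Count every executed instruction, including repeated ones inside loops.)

11

after MOV R6, 1: R6=1
after MOV R3, 8: R3=8
after MOV R1, 0: R1=0
after LOAD R6, [R1]: R6=M[0]=5
after SUB R6, 5: R6=5-5=0
after ADD R1, 4: R1=0+4=4
after SUB R3, 1: R3=8-1=7
CMP R3, 3  (cmp 7,3)
JGT L2: taken
after LOAD R6, [R1]: R6=M[4]=3
after SUB R6, 5: R6=3-5=-2
after ADD R1, 4: R1=4+4=8
after SUB R3, 1: R3=7-1=6
CMP R3, 3  (cmp 6,3)
JGT L2: taken
after LOAD R6, [R1]: R6=M[8]=17
after SUB R6, 5: R6=17-5=12
after ADD R1, 4: R1=8+4=12
after SUB R3, 1: R3=6-1=5
CMP R3, 3  (cmp 5,3)
JGT L2: taken
after LOAD R6, [R1]: R6=M[12]=16
after SUB R6, 5: R6=16-5=11
after ADD R1, 4: R1=12+4=16
after SUB R3, 1: R3=5-1=4
CMP R3, 3  (cmp 4,3)
After step 26: R6 = 11.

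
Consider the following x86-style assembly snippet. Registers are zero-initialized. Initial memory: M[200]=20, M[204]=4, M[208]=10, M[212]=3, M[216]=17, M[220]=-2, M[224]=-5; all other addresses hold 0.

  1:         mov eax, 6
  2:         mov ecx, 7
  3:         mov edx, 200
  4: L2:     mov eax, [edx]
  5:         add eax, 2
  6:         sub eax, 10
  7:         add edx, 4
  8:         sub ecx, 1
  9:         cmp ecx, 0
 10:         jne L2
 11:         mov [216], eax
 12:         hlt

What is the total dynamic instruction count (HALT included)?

54

mov eax, 6 → eax=6
mov ecx, 7 → ecx=7
mov edx, 200 → edx=200
mov eax, [edx] → eax=M[200]=20
add eax, 2 → eax=20+2=22
sub eax, 10 → eax=22-10=12
add edx, 4 → edx=200+4=204
sub ecx, 1 → ecx=7-1=6
cmp ecx, 0  (cmp 6,0)
jne L2: taken
mov eax, [edx] → eax=M[204]=4
add eax, 2 → eax=4+2=6
sub eax, 10 → eax=6-10=-4
add edx, 4 → edx=204+4=208
sub ecx, 1 → ecx=6-1=5
cmp ecx, 0  (cmp 5,0)
jne L2: taken
mov eax, [edx] → eax=M[208]=10
add eax, 2 → eax=10+2=12
sub eax, 10 → eax=12-10=2
add edx, 4 → edx=208+4=212
sub ecx, 1 → ecx=5-1=4
cmp ecx, 0  (cmp 4,0)
jne L2: taken
mov eax, [edx] → eax=M[212]=3
add eax, 2 → eax=3+2=5
sub eax, 10 → eax=5-10=-5
add edx, 4 → edx=212+4=216
sub ecx, 1 → ecx=4-1=3
cmp ecx, 0  (cmp 3,0)
jne L2: taken
mov eax, [edx] → eax=M[216]=17
add eax, 2 → eax=17+2=19
sub eax, 10 → eax=19-10=9
add edx, 4 → edx=216+4=220
sub ecx, 1 → ecx=3-1=2
cmp ecx, 0  (cmp 2,0)
jne L2: taken
mov eax, [edx] → eax=M[220]=-2
add eax, 2 → eax=(-2)+2=0
sub eax, 10 → eax=0-10=-10
add edx, 4 → edx=220+4=224
sub ecx, 1 → ecx=2-1=1
cmp ecx, 0  (cmp 1,0)
jne L2: taken
mov eax, [edx] → eax=M[224]=-5
add eax, 2 → eax=(-5)+2=-3
sub eax, 10 → eax=(-3)-10=-13
add edx, 4 → edx=224+4=228
sub ecx, 1 → ecx=1-1=0
cmp ecx, 0  (cmp 0,0)
jne L2: not taken
mov [216], eax → M[216]=-13
halt.
Total executed instructions: 54.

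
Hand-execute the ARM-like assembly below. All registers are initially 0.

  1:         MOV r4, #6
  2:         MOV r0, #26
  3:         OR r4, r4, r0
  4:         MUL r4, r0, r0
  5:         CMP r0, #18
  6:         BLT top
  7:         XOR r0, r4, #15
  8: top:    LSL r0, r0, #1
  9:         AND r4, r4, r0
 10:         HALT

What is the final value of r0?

r4=6
r0=26
r4=6|26=30
r4=26*26=676
CMP r0, #18  (cmp 26,18)
BLT top: not taken
r0=676^15=683
r0=683<<1=1366
r4=676&1366=4
halt.

1366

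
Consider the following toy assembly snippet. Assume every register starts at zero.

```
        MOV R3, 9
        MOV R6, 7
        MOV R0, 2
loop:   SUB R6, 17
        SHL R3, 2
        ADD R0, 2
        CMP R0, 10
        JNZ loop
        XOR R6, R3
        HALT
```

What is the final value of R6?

MOV R3, 9 → R3=9
MOV R6, 7 → R6=7
MOV R0, 2 → R0=2
SUB R6, 17 → R6=7-17=-10
SHL R3, 2 → R3=9<<2=36
ADD R0, 2 → R0=2+2=4
CMP R0, 10  (cmp 4,10)
JNZ loop: taken
SUB R6, 17 → R6=(-10)-17=-27
SHL R3, 2 → R3=36<<2=144
ADD R0, 2 → R0=4+2=6
CMP R0, 10  (cmp 6,10)
JNZ loop: taken
SUB R6, 17 → R6=(-27)-17=-44
SHL R3, 2 → R3=144<<2=576
ADD R0, 2 → R0=6+2=8
CMP R0, 10  (cmp 8,10)
JNZ loop: taken
SUB R6, 17 → R6=(-44)-17=-61
SHL R3, 2 → R3=576<<2=2304
ADD R0, 2 → R0=8+2=10
CMP R0, 10  (cmp 10,10)
JNZ loop: not taken
XOR R6, R3 → R6=(-61)^2304=-2365
halt.

-2365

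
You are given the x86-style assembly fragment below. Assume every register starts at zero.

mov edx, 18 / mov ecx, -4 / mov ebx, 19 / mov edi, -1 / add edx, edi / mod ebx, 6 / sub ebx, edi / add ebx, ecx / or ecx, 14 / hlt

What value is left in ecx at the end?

after mov edx, 18: edx=18
after mov ecx, -4: ecx=-4
after mov ebx, 19: ebx=19
after mov edi, -1: edi=-1
after add edx, edi: edx=18+(-1)=17
after mod ebx, 6: ebx=19%6=1
after sub ebx, edi: ebx=1-(-1)=2
after add ebx, ecx: ebx=2+(-4)=-2
after or ecx, 14: ecx=(-4)|14=-2
halt.

-2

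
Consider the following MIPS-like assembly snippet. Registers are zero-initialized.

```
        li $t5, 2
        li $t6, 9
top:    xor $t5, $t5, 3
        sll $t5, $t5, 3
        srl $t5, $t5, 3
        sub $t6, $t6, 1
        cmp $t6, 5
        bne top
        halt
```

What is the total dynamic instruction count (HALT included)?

27

$t5=2
$t6=9
$t5=2^3=1
$t5=1<<3=8
$t5=8>>3=1
$t6=9-1=8
cmp $t6, 5  (cmp 8,5)
bne top: taken
$t5=1^3=2
$t5=2<<3=16
$t5=16>>3=2
$t6=8-1=7
cmp $t6, 5  (cmp 7,5)
bne top: taken
$t5=2^3=1
$t5=1<<3=8
$t5=8>>3=1
$t6=7-1=6
cmp $t6, 5  (cmp 6,5)
bne top: taken
$t5=1^3=2
$t5=2<<3=16
$t5=16>>3=2
$t6=6-1=5
cmp $t6, 5  (cmp 5,5)
bne top: not taken
halt.
Total executed instructions: 27.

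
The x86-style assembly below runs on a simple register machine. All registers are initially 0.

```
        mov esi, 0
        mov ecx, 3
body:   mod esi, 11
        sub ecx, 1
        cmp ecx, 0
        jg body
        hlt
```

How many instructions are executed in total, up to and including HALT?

mov esi, 0 → esi=0
mov ecx, 3 → ecx=3
mod esi, 11 → esi=0%11=0
sub ecx, 1 → ecx=3-1=2
cmp ecx, 0  (cmp 2,0)
jg body: taken
mod esi, 11 → esi=0%11=0
sub ecx, 1 → ecx=2-1=1
cmp ecx, 0  (cmp 1,0)
jg body: taken
mod esi, 11 → esi=0%11=0
sub ecx, 1 → ecx=1-1=0
cmp ecx, 0  (cmp 0,0)
jg body: not taken
halt.
Total executed instructions: 15.

15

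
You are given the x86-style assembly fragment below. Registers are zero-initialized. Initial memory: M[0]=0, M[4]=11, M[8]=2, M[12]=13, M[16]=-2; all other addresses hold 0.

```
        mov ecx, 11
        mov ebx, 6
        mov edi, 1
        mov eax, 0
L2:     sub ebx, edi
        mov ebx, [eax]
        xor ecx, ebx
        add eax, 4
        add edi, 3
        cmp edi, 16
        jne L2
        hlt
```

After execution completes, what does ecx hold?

mov ecx, 11 → ecx=11
mov ebx, 6 → ebx=6
mov edi, 1 → edi=1
mov eax, 0 → eax=0
sub ebx, edi → ebx=6-1=5
mov ebx, [eax] → ebx=M[0]=0
xor ecx, ebx → ecx=11^0=11
add eax, 4 → eax=0+4=4
add edi, 3 → edi=1+3=4
cmp edi, 16  (cmp 4,16)
jne L2: taken
sub ebx, edi → ebx=0-4=-4
mov ebx, [eax] → ebx=M[4]=11
xor ecx, ebx → ecx=11^11=0
add eax, 4 → eax=4+4=8
add edi, 3 → edi=4+3=7
cmp edi, 16  (cmp 7,16)
jne L2: taken
sub ebx, edi → ebx=11-7=4
mov ebx, [eax] → ebx=M[8]=2
xor ecx, ebx → ecx=0^2=2
add eax, 4 → eax=8+4=12
add edi, 3 → edi=7+3=10
cmp edi, 16  (cmp 10,16)
jne L2: taken
sub ebx, edi → ebx=2-10=-8
mov ebx, [eax] → ebx=M[12]=13
xor ecx, ebx → ecx=2^13=15
add eax, 4 → eax=12+4=16
add edi, 3 → edi=10+3=13
cmp edi, 16  (cmp 13,16)
jne L2: taken
sub ebx, edi → ebx=13-13=0
mov ebx, [eax] → ebx=M[16]=-2
xor ecx, ebx → ecx=15^(-2)=-15
add eax, 4 → eax=16+4=20
add edi, 3 → edi=13+3=16
cmp edi, 16  (cmp 16,16)
jne L2: not taken
halt.

-15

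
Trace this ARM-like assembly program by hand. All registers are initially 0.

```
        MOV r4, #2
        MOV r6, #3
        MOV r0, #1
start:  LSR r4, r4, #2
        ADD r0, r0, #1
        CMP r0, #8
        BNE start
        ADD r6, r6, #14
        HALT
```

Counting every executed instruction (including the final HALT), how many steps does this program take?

33

MOV r4, #2 → r4=2
MOV r6, #3 → r6=3
MOV r0, #1 → r0=1
LSR r4, r4, #2 → r4=2>>2=0
ADD r0, r0, #1 → r0=1+1=2
CMP r0, #8  (cmp 2,8)
BNE start: taken
LSR r4, r4, #2 → r4=0>>2=0
ADD r0, r0, #1 → r0=2+1=3
CMP r0, #8  (cmp 3,8)
BNE start: taken
LSR r4, r4, #2 → r4=0>>2=0
ADD r0, r0, #1 → r0=3+1=4
CMP r0, #8  (cmp 4,8)
BNE start: taken
LSR r4, r4, #2 → r4=0>>2=0
ADD r0, r0, #1 → r0=4+1=5
CMP r0, #8  (cmp 5,8)
BNE start: taken
LSR r4, r4, #2 → r4=0>>2=0
ADD r0, r0, #1 → r0=5+1=6
CMP r0, #8  (cmp 6,8)
BNE start: taken
LSR r4, r4, #2 → r4=0>>2=0
ADD r0, r0, #1 → r0=6+1=7
CMP r0, #8  (cmp 7,8)
BNE start: taken
LSR r4, r4, #2 → r4=0>>2=0
ADD r0, r0, #1 → r0=7+1=8
CMP r0, #8  (cmp 8,8)
BNE start: not taken
ADD r6, r6, #14 → r6=3+14=17
halt.
Total executed instructions: 33.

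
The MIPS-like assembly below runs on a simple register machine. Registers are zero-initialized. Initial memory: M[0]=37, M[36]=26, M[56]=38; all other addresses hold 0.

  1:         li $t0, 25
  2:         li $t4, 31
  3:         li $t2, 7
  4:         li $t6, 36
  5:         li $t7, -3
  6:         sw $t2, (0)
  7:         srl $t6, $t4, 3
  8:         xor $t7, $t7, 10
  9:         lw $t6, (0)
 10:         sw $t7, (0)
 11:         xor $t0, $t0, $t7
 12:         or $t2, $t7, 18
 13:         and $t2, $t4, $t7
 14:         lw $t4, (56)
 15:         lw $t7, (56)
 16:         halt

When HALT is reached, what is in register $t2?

23

li $t0, 25 → $t0=25
li $t4, 31 → $t4=31
li $t2, 7 → $t2=7
li $t6, 36 → $t6=36
li $t7, -3 → $t7=-3
sw $t2, (0) → M[0]=7
srl $t6, $t4, 3 → $t6=31>>3=3
xor $t7, $t7, 10 → $t7=(-3)^10=-9
lw $t6, (0) → $t6=M[0]=7
sw $t7, (0) → M[0]=-9
xor $t0, $t0, $t7 → $t0=25^(-9)=-18
or $t2, $t7, 18 → $t2=(-9)|18=-9
and $t2, $t4, $t7 → $t2=31&(-9)=23
lw $t4, (56) → $t4=M[56]=38
lw $t7, (56) → $t7=M[56]=38
halt.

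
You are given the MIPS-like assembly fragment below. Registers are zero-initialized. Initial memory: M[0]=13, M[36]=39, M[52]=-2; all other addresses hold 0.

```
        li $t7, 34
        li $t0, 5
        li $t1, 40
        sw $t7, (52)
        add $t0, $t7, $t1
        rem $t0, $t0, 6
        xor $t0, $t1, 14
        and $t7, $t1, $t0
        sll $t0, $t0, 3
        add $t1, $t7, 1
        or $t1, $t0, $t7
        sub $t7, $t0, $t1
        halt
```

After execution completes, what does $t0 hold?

after li $t7, 34: $t7=34
after li $t0, 5: $t0=5
after li $t1, 40: $t1=40
sw $t7, (52) → M[52]=34
after add $t0, $t7, $t1: $t0=34+40=74
after rem $t0, $t0, 6: $t0=74%6=2
after xor $t0, $t1, 14: $t0=40^14=38
after and $t7, $t1, $t0: $t7=40&38=32
after sll $t0, $t0, 3: $t0=38<<3=304
after add $t1, $t7, 1: $t1=32+1=33
after or $t1, $t0, $t7: $t1=304|32=304
after sub $t7, $t0, $t1: $t7=304-304=0
halt.

304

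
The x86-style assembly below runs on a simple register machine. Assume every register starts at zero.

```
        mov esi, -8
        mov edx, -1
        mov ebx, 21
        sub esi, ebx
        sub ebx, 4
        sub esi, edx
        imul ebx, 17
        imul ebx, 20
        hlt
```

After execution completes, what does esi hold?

esi=-8
edx=-1
ebx=21
esi=(-8)-21=-29
ebx=21-4=17
esi=(-29)-(-1)=-28
ebx=17*17=289
ebx=289*20=5780
halt.

-28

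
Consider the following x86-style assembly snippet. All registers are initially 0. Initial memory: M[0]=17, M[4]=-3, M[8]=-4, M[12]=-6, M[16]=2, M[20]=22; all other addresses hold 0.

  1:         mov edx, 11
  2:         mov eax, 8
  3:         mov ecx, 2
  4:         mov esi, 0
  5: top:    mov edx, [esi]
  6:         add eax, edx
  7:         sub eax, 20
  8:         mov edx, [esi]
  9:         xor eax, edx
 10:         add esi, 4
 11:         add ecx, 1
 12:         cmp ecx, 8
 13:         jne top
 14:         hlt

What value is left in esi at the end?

edx=11
eax=8
ecx=2
esi=0
edx=M[0]=17
eax=8+17=25
eax=25-20=5
edx=M[0]=17
eax=5^17=20
esi=0+4=4
ecx=2+1=3
cmp ecx, 8  (cmp 3,8)
jne top: taken
edx=M[4]=-3
eax=20+(-3)=17
eax=17-20=-3
edx=M[4]=-3
eax=(-3)^(-3)=0
esi=4+4=8
ecx=3+1=4
cmp ecx, 8  (cmp 4,8)
jne top: taken
edx=M[8]=-4
eax=0+(-4)=-4
eax=(-4)-20=-24
edx=M[8]=-4
eax=(-24)^(-4)=20
esi=8+4=12
ecx=4+1=5
cmp ecx, 8  (cmp 5,8)
jne top: taken
edx=M[12]=-6
eax=20+(-6)=14
eax=14-20=-6
edx=M[12]=-6
eax=(-6)^(-6)=0
esi=12+4=16
ecx=5+1=6
cmp ecx, 8  (cmp 6,8)
jne top: taken
edx=M[16]=2
eax=0+2=2
eax=2-20=-18
edx=M[16]=2
eax=(-18)^2=-20
esi=16+4=20
ecx=6+1=7
cmp ecx, 8  (cmp 7,8)
jne top: taken
edx=M[20]=22
eax=(-20)+22=2
eax=2-20=-18
edx=M[20]=22
eax=(-18)^22=-8
esi=20+4=24
ecx=7+1=8
cmp ecx, 8  (cmp 8,8)
jne top: not taken
halt.

24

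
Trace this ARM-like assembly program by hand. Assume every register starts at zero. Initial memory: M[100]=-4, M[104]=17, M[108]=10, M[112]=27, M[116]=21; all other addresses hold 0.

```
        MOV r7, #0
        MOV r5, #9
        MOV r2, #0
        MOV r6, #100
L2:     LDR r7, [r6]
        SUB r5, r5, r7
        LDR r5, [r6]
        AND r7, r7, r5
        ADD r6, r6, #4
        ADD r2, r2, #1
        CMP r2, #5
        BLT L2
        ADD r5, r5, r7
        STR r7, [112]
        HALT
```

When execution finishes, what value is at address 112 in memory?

21

after MOV r7, #0: r7=0
after MOV r5, #9: r5=9
after MOV r2, #0: r2=0
after MOV r6, #100: r6=100
after LDR r7, [r6]: r7=M[100]=-4
after SUB r5, r5, r7: r5=9-(-4)=13
after LDR r5, [r6]: r5=M[100]=-4
after AND r7, r7, r5: r7=(-4)&(-4)=-4
after ADD r6, r6, #4: r6=100+4=104
after ADD r2, r2, #1: r2=0+1=1
CMP r2, #5  (cmp 1,5)
BLT L2: taken
after LDR r7, [r6]: r7=M[104]=17
after SUB r5, r5, r7: r5=(-4)-17=-21
after LDR r5, [r6]: r5=M[104]=17
after AND r7, r7, r5: r7=17&17=17
after ADD r6, r6, #4: r6=104+4=108
after ADD r2, r2, #1: r2=1+1=2
CMP r2, #5  (cmp 2,5)
BLT L2: taken
after LDR r7, [r6]: r7=M[108]=10
after SUB r5, r5, r7: r5=17-10=7
after LDR r5, [r6]: r5=M[108]=10
after AND r7, r7, r5: r7=10&10=10
after ADD r6, r6, #4: r6=108+4=112
after ADD r2, r2, #1: r2=2+1=3
CMP r2, #5  (cmp 3,5)
BLT L2: taken
after LDR r7, [r6]: r7=M[112]=27
after SUB r5, r5, r7: r5=10-27=-17
after LDR r5, [r6]: r5=M[112]=27
after AND r7, r7, r5: r7=27&27=27
after ADD r6, r6, #4: r6=112+4=116
after ADD r2, r2, #1: r2=3+1=4
CMP r2, #5  (cmp 4,5)
BLT L2: taken
after LDR r7, [r6]: r7=M[116]=21
after SUB r5, r5, r7: r5=27-21=6
after LDR r5, [r6]: r5=M[116]=21
after AND r7, r7, r5: r7=21&21=21
after ADD r6, r6, #4: r6=116+4=120
after ADD r2, r2, #1: r2=4+1=5
CMP r2, #5  (cmp 5,5)
BLT L2: not taken
after ADD r5, r5, r7: r5=21+21=42
STR r7, [112] → M[112]=21
halt.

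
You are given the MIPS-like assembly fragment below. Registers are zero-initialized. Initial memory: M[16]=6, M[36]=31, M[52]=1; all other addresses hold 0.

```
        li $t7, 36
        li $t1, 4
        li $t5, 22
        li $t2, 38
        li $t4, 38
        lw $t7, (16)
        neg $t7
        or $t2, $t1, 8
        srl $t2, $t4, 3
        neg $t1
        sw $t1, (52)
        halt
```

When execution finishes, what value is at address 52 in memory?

-4

li $t7, 36 → $t7=36
li $t1, 4 → $t1=4
li $t5, 22 → $t5=22
li $t2, 38 → $t2=38
li $t4, 38 → $t4=38
lw $t7, (16) → $t7=M[16]=6
neg $t7 → $t7=-(6)=-6
or $t2, $t1, 8 → $t2=4|8=12
srl $t2, $t4, 3 → $t2=38>>3=4
neg $t1 → $t1=-(4)=-4
sw $t1, (52) → M[52]=-4
halt.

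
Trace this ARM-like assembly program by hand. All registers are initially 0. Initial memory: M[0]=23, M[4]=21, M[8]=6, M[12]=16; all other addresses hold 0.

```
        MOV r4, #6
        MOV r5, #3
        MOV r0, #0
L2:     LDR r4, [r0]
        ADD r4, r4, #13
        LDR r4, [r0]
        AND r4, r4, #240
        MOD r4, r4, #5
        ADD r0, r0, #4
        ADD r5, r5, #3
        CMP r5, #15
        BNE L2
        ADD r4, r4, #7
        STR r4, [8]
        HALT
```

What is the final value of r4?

r4=6
r5=3
r0=0
r4=M[0]=23
r4=23+13=36
r4=M[0]=23
r4=23&240=16
r4=16%5=1
r0=0+4=4
r5=3+3=6
CMP r5, #15  (cmp 6,15)
BNE L2: taken
r4=M[4]=21
r4=21+13=34
r4=M[4]=21
r4=21&240=16
r4=16%5=1
r0=4+4=8
r5=6+3=9
CMP r5, #15  (cmp 9,15)
BNE L2: taken
r4=M[8]=6
r4=6+13=19
r4=M[8]=6
r4=6&240=0
r4=0%5=0
r0=8+4=12
r5=9+3=12
CMP r5, #15  (cmp 12,15)
BNE L2: taken
r4=M[12]=16
r4=16+13=29
r4=M[12]=16
r4=16&240=16
r4=16%5=1
r0=12+4=16
r5=12+3=15
CMP r5, #15  (cmp 15,15)
BNE L2: not taken
r4=1+7=8
STR r4, [8] → M[8]=8
halt.

8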